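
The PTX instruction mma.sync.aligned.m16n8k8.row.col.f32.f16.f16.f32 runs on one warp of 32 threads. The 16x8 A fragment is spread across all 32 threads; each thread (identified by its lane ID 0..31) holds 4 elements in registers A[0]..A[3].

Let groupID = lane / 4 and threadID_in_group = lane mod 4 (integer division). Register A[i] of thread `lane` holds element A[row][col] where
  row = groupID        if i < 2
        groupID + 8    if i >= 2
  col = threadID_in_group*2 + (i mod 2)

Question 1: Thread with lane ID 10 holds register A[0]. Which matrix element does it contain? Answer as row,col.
2,4

10: G=2,T=2
[0] (2+0,2*2+0) = (2,4)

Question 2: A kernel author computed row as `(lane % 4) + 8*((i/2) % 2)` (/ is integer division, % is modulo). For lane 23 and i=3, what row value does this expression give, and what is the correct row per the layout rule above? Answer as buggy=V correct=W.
buggy=11 correct=13

`(lane % 4) + 8*((i/2) % 2)`[23,3]→11
lane 23: G=5 (23/4), T=3 (23%4)
i=3: r=5+8=13, c=3*2+1=7
row: 11 vs 13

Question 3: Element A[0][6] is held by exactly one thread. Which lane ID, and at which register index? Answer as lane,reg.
3,0

r:0=>grp=0,rB=0  c:6=>tig=3,lo=0
L=0*4+3=3  i=0*2+0=0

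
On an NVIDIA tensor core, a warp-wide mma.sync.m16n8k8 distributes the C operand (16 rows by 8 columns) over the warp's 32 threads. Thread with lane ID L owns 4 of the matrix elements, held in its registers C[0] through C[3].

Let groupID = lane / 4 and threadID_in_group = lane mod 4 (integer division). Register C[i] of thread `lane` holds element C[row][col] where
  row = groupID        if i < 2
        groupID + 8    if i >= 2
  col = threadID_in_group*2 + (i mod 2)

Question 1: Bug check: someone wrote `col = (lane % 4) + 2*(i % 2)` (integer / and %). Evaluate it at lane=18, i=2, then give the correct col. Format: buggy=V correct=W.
`(lane % 4) + 2*(i % 2)`[18,2]⇒2
lane 18: gr=4 (18/4), th=2 (18%4)
i=2: r=4+8=12, c=2*2+0=4
col: 2 vs 4

buggy=2 correct=4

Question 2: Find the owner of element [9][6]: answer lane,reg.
r=9⇒gr=1,Rb=1  c=6⇒th=3,odd=0
L=1*4+3=7  i=1*2+0=2

7,2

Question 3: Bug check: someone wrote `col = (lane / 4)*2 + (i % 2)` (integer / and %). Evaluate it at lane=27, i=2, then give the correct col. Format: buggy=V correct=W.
buggy=12 correct=6

`(lane / 4)*2 + (i % 2)`[27,2]=>12
lane 27: grp=6 (27/4), tig=3 (27%4)
i=2: r=6+8=14, c=3*2+0=6
col: 12 vs 6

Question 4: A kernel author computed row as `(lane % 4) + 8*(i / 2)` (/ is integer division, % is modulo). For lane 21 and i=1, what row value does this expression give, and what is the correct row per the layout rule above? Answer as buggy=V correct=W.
buggy=1 correct=5

`(lane % 4) + 8*(i / 2)`[21,1]->1
lane 21: g=5 (21/4), t=1 (21%4)
i=1: r=5+0=5, c=1*2+1=3
row: 1 vs 5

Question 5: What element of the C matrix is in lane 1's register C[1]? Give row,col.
lane 1→1/4=0, 1 mod 4=1
i=1  r:0+0→0  c:2·1+1→3

0,3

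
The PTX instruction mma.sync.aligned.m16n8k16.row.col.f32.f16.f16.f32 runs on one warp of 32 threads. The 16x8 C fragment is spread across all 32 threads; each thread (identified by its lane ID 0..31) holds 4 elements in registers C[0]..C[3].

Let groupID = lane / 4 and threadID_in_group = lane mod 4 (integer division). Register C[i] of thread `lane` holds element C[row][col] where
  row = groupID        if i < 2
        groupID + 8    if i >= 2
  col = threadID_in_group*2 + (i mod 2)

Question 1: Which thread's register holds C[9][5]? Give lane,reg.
r=9⇒gr=1,Rb=1  c=5⇒th=2,odd=1
L=1*4+2=6  i=1*2+1=3

6,3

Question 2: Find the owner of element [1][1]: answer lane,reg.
4,1

r=1⇒gr=1,Rb=0  c=1⇒th=0,odd=1
L=1*4+0=4  i=0*2+1=1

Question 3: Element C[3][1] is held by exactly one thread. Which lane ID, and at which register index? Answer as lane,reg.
12,1

r: 3->gid=3,r8=0  c: 1->tid=0,i&1=1
L=3*4+0=12  i=0*2+1=1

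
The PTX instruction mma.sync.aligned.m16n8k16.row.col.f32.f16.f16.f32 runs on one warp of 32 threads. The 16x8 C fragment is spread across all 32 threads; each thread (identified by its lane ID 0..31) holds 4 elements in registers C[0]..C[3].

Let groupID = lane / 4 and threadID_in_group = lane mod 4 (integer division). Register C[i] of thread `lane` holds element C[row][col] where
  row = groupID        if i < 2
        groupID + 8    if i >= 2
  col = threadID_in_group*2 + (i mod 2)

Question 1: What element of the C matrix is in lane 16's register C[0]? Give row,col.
4,0

lane 16→16/4=4, 16 mod 4=0
i=0  r:4+0→4  c:2·0+0→0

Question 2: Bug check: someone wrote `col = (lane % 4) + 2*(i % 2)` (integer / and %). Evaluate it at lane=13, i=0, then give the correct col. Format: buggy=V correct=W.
buggy=1 correct=2

`(lane % 4) + 2*(i % 2)`[13,0]->1
lane 13->13/4=3, 13 mod 4=1
i=0  r:3+0->3  c:2·1+0->2
col: 1 vs 2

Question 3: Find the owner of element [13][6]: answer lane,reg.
23,2

r: 13->gid=5,r8=1  c: 6->tid=3,i&1=0
L=5*4+3=23  i=1*2+0=2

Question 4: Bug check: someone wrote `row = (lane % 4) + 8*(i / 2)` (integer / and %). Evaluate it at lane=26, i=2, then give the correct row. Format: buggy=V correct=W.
`(lane % 4) + 8*(i / 2)`[26,2]->10
lane 26->26/4=6, 26 mod 4=2
i=2  r:6+8->14  c:2·2+0->4
row: 10 vs 14

buggy=10 correct=14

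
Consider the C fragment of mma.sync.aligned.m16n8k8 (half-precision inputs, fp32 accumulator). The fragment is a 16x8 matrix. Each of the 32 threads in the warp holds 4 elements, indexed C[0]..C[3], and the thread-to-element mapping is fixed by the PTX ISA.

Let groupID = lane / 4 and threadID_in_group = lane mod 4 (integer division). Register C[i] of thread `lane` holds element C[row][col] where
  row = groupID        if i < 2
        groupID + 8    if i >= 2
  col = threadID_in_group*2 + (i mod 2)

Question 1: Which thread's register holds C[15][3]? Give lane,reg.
29,3

r=15⇒gr=7,Rb=1  c=3⇒th=1,odd=1
L=7*4+1=29  i=1*2+1=3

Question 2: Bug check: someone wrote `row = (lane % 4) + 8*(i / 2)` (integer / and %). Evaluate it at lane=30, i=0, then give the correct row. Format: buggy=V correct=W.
`(lane % 4) + 8*(i / 2)`[30,0]->2
lane 30: gid=7 (30/4), tid=2 (30%4)
i=0: r=7+0=7, c=2*2+0=4
row: 2 vs 7

buggy=2 correct=7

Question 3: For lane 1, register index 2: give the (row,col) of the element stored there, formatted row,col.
8,2

L=1->gid=1>>2=0, tid=1&3=1
[2]->row 0+8=8  col 1·2+0=2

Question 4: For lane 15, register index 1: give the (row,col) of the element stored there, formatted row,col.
3,7

lane 15: g=3 (15/4), t=3 (15%4)
i=1: r=3+0=3, c=3*2+1=7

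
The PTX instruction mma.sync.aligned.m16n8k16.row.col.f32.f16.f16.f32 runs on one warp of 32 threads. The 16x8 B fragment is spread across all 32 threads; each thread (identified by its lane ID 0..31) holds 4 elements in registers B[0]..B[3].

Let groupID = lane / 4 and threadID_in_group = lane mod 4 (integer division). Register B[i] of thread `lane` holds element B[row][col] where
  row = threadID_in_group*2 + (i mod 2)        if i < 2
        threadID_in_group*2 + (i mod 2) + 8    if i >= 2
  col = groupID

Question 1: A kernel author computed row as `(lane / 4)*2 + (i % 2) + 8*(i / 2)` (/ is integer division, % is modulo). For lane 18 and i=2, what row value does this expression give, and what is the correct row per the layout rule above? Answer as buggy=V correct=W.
`(lane / 4)*2 + (i % 2) + 8*(i / 2)`[18,2]->16
L=18->gid=18>>2=4, tid=18&3=2
[2]->row 2·2+0+8=12  col gid=4
row: 16 vs 12

buggy=16 correct=12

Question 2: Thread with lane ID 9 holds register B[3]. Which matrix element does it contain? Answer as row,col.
L=9→G=9>>2=2, T=9&3=1
[3]→row 1·2+1+8=11  col G=2

11,2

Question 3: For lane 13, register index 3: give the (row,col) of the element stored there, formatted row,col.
11,3

L=13=>grp=13>>2=3, tig=13&3=1
[3]=>row 1·2+1+8=11  col grp=3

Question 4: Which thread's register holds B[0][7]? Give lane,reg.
28,0

c=7⇒gr=7  r=0⇒Rb=0,th=0,odd=0
L=7*4+0=28  i=0*2+0=0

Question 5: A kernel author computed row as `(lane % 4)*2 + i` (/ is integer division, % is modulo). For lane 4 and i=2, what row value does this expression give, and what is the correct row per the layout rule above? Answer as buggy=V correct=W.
buggy=2 correct=8

`(lane % 4)*2 + i`[4,2]->2
L=4->gid=4>>2=1, tid=4&3=0
[2]->row 0·2+0+8=8  col gid=1
row: 2 vs 8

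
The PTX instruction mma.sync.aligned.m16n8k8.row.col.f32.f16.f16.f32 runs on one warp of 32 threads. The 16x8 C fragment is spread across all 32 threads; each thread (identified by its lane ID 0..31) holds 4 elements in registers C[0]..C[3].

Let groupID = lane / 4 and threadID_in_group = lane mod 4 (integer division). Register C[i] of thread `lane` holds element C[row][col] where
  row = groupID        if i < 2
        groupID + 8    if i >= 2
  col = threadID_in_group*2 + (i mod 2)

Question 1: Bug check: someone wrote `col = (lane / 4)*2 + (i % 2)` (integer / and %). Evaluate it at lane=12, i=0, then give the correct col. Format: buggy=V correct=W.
`(lane / 4)*2 + (i % 2)`[12,0]->6
lane 12->12/4=3, 12 mod 4=0
i=0  r:3+0->3  c:2·0+0->0
col: 6 vs 0

buggy=6 correct=0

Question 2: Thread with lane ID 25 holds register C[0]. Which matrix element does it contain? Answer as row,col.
lane 25⇒25/4=6, 25 mod 4=1
i=0  r:6+0⇒6  c:2·1+0⇒2

6,2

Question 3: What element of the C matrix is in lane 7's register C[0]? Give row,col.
1,6

lane 7: grp=1 (7/4), tig=3 (7%4)
i=0: r=1+0=1, c=3*2+0=6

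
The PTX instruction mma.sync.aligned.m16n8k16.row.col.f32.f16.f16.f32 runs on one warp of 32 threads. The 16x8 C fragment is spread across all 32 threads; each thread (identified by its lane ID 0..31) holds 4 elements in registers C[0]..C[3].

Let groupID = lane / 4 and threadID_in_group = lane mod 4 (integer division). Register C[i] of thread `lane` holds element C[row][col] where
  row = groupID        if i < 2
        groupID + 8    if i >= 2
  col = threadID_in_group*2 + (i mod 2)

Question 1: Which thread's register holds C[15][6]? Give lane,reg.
r: 15->gid=7,r8=1  c: 6->tid=3,i&1=0
L=7*4+3=31  i=1*2+0=2

31,2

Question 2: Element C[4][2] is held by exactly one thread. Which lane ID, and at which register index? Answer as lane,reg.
17,0

r=4⇒gr=4,Rb=0  c=2⇒th=1,odd=0
L=4*4+1=17  i=0*2+0=0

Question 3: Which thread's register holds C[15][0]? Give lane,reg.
28,2

r:15=>grp=7,rB=1  c:0=>tig=0,lo=0
L=7*4+0=28  i=1*2+0=2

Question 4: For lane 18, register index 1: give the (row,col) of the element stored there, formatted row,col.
4,5

L=18→G=18>>2=4, T=18&3=2
[1]→row 4+0=4  col 2·2+1=5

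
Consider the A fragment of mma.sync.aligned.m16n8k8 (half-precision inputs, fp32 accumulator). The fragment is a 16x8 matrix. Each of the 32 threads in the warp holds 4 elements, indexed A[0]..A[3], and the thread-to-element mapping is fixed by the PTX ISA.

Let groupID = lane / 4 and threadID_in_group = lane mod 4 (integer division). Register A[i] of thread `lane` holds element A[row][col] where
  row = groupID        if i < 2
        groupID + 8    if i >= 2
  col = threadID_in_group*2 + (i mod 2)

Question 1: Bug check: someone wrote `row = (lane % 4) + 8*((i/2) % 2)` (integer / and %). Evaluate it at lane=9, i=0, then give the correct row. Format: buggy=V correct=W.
`(lane % 4) + 8*((i/2) % 2)`[9,0]→1
L=9→G=9>>2=2, T=9&3=1
[0]→row 2+0=2  col 1·2+0=2
row: 1 vs 2

buggy=1 correct=2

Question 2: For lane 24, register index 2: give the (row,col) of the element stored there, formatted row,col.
lane 24: gid=6 (24/4), tid=0 (24%4)
i=2: r=6+8=14, c=0*2+0=0

14,0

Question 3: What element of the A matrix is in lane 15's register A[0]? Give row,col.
3,6

15: gr=3,th=3
[0] (3+0,3*2+0) = (3,6)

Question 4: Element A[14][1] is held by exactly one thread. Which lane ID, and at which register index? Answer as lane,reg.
r=14->g=6,rb=1  c=1->t=0,b0=1
L=6*4+0=24  i=1*2+1=3

24,3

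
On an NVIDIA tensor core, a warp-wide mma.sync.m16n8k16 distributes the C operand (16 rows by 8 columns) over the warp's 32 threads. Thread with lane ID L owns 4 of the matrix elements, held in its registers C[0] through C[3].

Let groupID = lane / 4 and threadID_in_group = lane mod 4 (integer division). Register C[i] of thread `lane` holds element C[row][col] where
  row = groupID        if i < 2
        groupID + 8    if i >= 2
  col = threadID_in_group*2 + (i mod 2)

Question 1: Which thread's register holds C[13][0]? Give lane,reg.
20,2

r: 13->gid=5,r8=1  c: 0->tid=0,i&1=0
L=5*4+0=20  i=1*2+0=2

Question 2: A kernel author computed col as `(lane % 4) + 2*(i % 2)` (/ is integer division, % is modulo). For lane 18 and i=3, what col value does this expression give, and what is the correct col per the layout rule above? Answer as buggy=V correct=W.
`(lane % 4) + 2*(i % 2)`[18,3]→4
L=18→G=18>>2=4, T=18&3=2
[3]→row 4+8=12  col 2·2+1=5
col: 4 vs 5

buggy=4 correct=5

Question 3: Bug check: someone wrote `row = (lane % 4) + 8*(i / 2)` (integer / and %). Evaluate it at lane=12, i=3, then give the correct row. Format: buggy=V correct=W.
buggy=8 correct=11

`(lane % 4) + 8*(i / 2)`[12,3]->8
12: gid=3,tid=0
[3] (3+8,0*2+1) = (11,1)
row: 8 vs 11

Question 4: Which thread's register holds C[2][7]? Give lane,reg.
11,1

r=2->g=2,rb=0  c=7->t=3,b0=1
L=2*4+3=11  i=0*2+1=1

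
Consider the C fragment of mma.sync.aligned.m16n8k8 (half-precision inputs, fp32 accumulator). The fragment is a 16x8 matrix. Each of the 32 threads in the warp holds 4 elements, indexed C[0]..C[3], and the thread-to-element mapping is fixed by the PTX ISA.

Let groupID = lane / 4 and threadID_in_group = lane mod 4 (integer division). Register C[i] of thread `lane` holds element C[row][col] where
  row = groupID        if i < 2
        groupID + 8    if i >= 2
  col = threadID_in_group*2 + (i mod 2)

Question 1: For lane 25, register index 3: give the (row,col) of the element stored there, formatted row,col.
lane 25: grp=6 (25/4), tig=1 (25%4)
i=3: r=6+8=14, c=1*2+1=3

14,3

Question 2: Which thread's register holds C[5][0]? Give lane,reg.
r=5→G=5,rhi=0  c=0→T=0,p=0
L=5*4+0=20  i=0*2+0=0

20,0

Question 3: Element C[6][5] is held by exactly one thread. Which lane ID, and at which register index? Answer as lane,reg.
26,1

r=6->g=6,rb=0  c=5->t=2,b0=1
L=6*4+2=26  i=0*2+1=1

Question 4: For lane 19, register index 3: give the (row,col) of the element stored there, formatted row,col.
12,7

L=19->g=19>>2=4, t=19&3=3
[3]->row 4+8=12  col 3·2+1=7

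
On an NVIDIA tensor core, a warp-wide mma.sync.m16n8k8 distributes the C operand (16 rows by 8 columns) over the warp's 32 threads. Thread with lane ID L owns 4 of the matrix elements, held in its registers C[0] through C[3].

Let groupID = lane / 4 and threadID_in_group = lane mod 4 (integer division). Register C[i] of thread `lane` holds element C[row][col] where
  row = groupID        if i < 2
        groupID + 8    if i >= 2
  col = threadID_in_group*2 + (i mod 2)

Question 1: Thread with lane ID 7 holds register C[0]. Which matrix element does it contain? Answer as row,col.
1,6

lane 7: G=1 (7/4), T=3 (7%4)
i=0: r=1+0=1, c=3*2+0=6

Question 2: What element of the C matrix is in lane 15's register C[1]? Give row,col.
3,7

L=15⇒gr=15>>2=3, th=15&3=3
[1]⇒row 3+0=3  col 3·2+1=7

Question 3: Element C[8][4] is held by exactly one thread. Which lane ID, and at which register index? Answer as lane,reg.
2,2

r:8=>grp=0,rB=1  c:4=>tig=2,lo=0
L=0*4+2=2  i=1*2+0=2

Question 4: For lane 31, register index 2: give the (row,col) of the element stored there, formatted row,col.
15,6

L=31->g=31>>2=7, t=31&3=3
[2]->row 7+8=15  col 3·2+0=6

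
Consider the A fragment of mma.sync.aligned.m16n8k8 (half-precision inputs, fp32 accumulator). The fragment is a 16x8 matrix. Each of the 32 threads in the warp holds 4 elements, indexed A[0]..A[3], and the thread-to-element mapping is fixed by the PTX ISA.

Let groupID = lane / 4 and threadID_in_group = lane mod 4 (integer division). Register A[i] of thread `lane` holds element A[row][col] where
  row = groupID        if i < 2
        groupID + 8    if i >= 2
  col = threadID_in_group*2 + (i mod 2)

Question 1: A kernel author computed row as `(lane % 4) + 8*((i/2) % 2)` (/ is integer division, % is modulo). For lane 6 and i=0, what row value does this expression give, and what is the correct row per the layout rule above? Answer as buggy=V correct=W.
buggy=2 correct=1

`(lane % 4) + 8*((i/2) % 2)`[6,0]⇒2
6: gr=1,th=2
[0] (1+0,2*2+0) = (1,4)
row: 2 vs 1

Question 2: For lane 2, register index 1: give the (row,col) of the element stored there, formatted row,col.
lane 2->2/4=0, 2 mod 4=2
i=1  r:0+0->0  c:2·2+1->5

0,5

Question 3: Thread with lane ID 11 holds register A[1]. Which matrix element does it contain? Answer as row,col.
lane 11: grp=2 (11/4), tig=3 (11%4)
i=1: r=2+0=2, c=3*2+1=7

2,7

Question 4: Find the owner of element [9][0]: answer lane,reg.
4,2

r=9->g=1,rb=1  c=0->t=0,b0=0
L=1*4+0=4  i=1*2+0=2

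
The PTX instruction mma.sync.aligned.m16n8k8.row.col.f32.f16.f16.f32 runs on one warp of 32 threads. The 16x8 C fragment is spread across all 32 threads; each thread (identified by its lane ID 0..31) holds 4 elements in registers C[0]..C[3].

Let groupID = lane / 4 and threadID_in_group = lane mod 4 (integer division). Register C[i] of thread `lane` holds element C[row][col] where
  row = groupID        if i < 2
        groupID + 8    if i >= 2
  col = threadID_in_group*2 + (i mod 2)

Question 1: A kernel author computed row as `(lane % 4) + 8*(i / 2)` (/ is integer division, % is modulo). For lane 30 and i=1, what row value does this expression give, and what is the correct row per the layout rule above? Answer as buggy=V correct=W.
buggy=2 correct=7

`(lane % 4) + 8*(i / 2)`[30,1]->2
30: gid=7,tid=2
[1] (7+0,2*2+1) = (7,5)
row: 2 vs 7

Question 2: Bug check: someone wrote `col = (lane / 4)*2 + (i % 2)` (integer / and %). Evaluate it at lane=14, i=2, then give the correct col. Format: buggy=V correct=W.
`(lane / 4)*2 + (i % 2)`[14,2]->6
14: g=3,t=2
[2] (3+8,2*2+0) = (11,4)
col: 6 vs 4

buggy=6 correct=4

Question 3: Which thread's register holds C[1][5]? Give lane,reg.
r=1->g=1,rb=0  c=5->t=2,b0=1
L=1*4+2=6  i=0*2+1=1

6,1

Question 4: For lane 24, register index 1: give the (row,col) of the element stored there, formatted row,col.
lane 24: gr=6 (24/4), th=0 (24%4)
i=1: r=6+0=6, c=0*2+1=1

6,1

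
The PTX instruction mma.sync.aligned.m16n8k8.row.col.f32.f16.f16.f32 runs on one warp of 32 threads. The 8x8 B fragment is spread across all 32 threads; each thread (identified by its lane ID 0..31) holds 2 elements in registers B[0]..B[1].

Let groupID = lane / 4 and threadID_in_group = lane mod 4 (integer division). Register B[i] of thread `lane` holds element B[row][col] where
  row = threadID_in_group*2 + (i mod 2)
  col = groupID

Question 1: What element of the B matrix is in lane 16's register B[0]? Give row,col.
0,4

lane 16→16/4=4, 16 mod 4=0
i=0  r:2·0+0→0  c:4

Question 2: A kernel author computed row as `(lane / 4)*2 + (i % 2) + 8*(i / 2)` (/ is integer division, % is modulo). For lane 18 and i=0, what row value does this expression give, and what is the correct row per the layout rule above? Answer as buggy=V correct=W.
buggy=8 correct=4

`(lane / 4)*2 + (i % 2) + 8*(i / 2)`[18,0]⇒8
L=18⇒gr=18>>2=4, th=18&3=2
[0]⇒row 2·2+0=4  col gr=4
row: 8 vs 4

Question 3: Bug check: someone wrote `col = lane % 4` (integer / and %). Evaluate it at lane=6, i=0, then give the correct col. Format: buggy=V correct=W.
buggy=2 correct=1

`lane % 4`[6,0]→2
L=6→G=6>>2=1, T=6&3=2
[0]→row 2·2+0=4  col G=1
col: 2 vs 1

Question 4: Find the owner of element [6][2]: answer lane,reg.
c=2->g=2  r=6->t=3,b0=0
L=2*4+3=11  i=0=0

11,0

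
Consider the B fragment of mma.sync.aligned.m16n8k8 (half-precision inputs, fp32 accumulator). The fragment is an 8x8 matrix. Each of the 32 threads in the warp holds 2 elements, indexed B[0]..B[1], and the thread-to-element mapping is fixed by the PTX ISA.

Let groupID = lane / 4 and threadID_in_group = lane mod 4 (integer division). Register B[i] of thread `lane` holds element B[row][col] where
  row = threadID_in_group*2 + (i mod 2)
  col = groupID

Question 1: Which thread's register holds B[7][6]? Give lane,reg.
c=6→G=6  r=7→T=3,p=1
L=6*4+3=27  i=1=1

27,1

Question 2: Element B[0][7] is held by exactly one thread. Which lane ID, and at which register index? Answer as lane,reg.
c:7=>grp=7  r:0=>tig=0,lo=0
L=7*4+0=28  i=0=0

28,0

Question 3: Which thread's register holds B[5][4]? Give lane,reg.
18,1

c=4→G=4  r=5→T=2,p=1
L=4*4+2=18  i=1=1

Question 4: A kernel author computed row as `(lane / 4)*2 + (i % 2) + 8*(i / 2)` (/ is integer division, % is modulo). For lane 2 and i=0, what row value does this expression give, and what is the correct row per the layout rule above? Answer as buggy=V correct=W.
buggy=0 correct=4

`(lane / 4)*2 + (i % 2) + 8*(i / 2)`[2,0]=>0
lane 2=>2/4=0, 2 mod 4=2
i=0  r:2·2+0=>4  c:0
row: 0 vs 4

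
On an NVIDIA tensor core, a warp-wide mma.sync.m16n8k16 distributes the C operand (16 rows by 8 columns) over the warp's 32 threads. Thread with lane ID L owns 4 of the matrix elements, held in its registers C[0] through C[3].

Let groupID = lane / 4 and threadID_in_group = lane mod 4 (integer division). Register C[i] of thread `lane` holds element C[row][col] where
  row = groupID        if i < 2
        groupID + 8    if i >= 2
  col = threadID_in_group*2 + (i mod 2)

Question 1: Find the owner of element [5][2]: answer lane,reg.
21,0

r=5→G=5,rhi=0  c=2→T=1,p=0
L=5*4+1=21  i=0*2+0=0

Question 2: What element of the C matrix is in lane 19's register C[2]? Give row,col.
12,6

lane 19⇒19/4=4, 19 mod 4=3
i=2  r:4+8⇒12  c:2·3+0⇒6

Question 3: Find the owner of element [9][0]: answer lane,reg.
r:9=>grp=1,rB=1  c:0=>tig=0,lo=0
L=1*4+0=4  i=1*2+0=2

4,2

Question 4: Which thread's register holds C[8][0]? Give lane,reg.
r=8→G=0,rhi=1  c=0→T=0,p=0
L=0*4+0=0  i=1*2+0=2

0,2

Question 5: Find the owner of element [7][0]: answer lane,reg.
28,0

r:7=>grp=7,rB=0  c:0=>tig=0,lo=0
L=7*4+0=28  i=0*2+0=0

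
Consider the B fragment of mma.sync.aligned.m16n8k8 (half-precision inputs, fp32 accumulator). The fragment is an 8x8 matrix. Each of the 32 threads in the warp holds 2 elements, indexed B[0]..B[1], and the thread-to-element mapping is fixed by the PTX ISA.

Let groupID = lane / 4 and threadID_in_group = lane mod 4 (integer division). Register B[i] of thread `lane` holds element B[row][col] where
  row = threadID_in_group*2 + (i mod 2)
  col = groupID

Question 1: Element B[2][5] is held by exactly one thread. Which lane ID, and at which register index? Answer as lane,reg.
21,0

c:5=>grp=5  r:2=>tig=1,lo=0
L=5*4+1=21  i=0=0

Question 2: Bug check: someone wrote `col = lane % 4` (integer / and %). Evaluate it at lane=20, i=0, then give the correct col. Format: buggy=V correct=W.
buggy=0 correct=5

`lane % 4`[20,0]⇒0
lane 20⇒20/4=5, 20 mod 4=0
i=0  r:2·0+0⇒0  c:5
col: 0 vs 5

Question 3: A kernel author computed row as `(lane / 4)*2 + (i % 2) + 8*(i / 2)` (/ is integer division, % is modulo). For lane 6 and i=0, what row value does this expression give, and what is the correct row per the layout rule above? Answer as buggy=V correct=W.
`(lane / 4)*2 + (i % 2) + 8*(i / 2)`[6,0]⇒2
6: gr=1,th=2
[0] (2*2+0,1) = (4,1)
row: 2 vs 4

buggy=2 correct=4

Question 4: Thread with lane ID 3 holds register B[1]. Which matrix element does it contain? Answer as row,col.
L=3->gid=3>>2=0, tid=3&3=3
[1]->row 3·2+1=7  col gid=0

7,0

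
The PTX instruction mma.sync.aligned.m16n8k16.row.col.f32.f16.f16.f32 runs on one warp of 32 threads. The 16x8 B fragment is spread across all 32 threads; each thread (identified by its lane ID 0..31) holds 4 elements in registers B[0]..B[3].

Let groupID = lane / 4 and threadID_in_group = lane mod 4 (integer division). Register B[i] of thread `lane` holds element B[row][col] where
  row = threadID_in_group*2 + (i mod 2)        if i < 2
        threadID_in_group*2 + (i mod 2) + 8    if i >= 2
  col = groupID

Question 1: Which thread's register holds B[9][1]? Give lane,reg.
c: 1->gid=1  r: 9->r8=1,tid=0,i&1=1
L=1*4+0=4  i=1*2+1=3

4,3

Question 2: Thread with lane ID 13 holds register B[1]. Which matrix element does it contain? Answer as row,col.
lane 13: grp=3 (13/4), tig=1 (13%4)
i=1: r=1*2+1+0=3, c=grp=3

3,3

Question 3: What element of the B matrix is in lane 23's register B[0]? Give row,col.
6,5

lane 23->23/4=5, 23 mod 4=3
i=0  r:2·3+0+0->6  c:5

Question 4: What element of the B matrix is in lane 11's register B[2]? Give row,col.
14,2

L=11->gid=11>>2=2, tid=11&3=3
[2]->row 3·2+0+8=14  col gid=2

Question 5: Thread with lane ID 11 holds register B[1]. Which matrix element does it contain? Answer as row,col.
7,2

11: gr=2,th=3
[1] (3*2+1+0,2) = (7,2)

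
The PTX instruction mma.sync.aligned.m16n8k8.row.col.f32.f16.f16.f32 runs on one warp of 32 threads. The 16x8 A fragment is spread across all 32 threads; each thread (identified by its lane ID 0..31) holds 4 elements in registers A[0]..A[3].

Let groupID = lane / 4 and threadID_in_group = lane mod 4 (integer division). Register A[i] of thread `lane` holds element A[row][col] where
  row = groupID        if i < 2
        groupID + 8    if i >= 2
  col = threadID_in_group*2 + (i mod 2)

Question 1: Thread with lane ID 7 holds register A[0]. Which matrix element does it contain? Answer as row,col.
7: g=1,t=3
[0] (1+0,3*2+0) = (1,6)

1,6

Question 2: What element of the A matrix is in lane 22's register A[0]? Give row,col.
22: g=5,t=2
[0] (5+0,2*2+0) = (5,4)

5,4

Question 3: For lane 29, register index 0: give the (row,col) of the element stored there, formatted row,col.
7,2

lane 29=>29/4=7, 29 mod 4=1
i=0  r:7+0=>7  c:2·1+0=>2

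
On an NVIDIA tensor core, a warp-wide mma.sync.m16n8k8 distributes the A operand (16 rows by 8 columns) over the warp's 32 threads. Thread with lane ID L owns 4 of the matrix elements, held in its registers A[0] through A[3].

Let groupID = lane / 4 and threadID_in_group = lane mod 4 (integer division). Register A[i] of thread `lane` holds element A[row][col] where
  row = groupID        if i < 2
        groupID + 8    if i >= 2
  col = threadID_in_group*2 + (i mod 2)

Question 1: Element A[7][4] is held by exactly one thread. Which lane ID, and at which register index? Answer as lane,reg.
30,0

r=7→G=7,rhi=0  c=4→T=2,p=0
L=7*4+2=30  i=0*2+0=0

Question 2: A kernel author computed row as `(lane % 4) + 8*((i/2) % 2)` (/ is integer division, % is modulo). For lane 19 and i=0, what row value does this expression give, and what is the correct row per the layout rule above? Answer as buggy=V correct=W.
buggy=3 correct=4

`(lane % 4) + 8*((i/2) % 2)`[19,0]⇒3
lane 19: gr=4 (19/4), th=3 (19%4)
i=0: r=4+0=4, c=3*2+0=6
row: 3 vs 4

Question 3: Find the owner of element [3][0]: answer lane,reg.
r=3->g=3,rb=0  c=0->t=0,b0=0
L=3*4+0=12  i=0*2+0=0

12,0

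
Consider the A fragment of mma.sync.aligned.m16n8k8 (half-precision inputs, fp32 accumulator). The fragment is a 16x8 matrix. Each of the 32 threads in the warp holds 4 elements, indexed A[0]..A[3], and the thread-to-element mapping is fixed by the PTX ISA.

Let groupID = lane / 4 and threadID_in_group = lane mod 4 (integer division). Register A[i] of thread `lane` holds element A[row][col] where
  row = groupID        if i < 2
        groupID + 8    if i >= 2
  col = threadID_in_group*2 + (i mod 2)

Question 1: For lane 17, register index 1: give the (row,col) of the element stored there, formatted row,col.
lane 17=>17/4=4, 17 mod 4=1
i=1  r:4+0=>4  c:2·1+1=>3

4,3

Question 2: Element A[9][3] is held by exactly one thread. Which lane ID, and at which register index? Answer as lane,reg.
5,3

r: 9->gid=1,r8=1  c: 3->tid=1,i&1=1
L=1*4+1=5  i=1*2+1=3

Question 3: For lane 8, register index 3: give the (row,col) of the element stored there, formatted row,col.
8: grp=2,tig=0
[3] (2+8,0*2+1) = (10,1)

10,1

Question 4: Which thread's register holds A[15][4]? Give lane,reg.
30,2

r=15⇒gr=7,Rb=1  c=4⇒th=2,odd=0
L=7*4+2=30  i=1*2+0=2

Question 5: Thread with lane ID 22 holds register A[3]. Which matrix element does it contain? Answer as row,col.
lane 22: G=5 (22/4), T=2 (22%4)
i=3: r=5+8=13, c=2*2+1=5

13,5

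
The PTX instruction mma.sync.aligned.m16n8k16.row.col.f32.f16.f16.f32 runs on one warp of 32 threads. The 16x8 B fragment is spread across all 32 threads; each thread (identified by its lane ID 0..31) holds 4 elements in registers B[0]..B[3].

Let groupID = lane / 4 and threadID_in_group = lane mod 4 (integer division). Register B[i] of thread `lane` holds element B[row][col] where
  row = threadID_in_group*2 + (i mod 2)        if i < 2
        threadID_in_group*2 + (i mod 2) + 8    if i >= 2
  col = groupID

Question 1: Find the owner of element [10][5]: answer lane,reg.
c:5=>grp=5  r:10=>rB=1,tig=1,lo=0
L=5*4+1=21  i=1*2+0=2

21,2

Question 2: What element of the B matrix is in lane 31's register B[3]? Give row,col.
31: gr=7,th=3
[3] (3*2+1+8,7) = (15,7)

15,7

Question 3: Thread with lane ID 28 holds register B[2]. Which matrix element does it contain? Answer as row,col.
28: grp=7,tig=0
[2] (0*2+0+8,7) = (8,7)

8,7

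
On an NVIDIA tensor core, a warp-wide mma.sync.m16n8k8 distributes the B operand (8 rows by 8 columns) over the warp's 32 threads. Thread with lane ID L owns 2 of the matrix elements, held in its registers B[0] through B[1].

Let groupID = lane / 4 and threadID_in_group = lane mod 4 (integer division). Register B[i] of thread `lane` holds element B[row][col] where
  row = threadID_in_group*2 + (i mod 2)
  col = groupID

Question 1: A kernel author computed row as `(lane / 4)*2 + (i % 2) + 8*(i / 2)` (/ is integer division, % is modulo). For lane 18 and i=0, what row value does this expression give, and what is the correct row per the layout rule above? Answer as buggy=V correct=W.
`(lane / 4)*2 + (i % 2) + 8*(i / 2)`[18,0]→8
18: G=4,T=2
[0] (2*2+0,4) = (4,4)
row: 8 vs 4

buggy=8 correct=4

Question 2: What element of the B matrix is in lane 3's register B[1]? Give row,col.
lane 3: gid=0 (3/4), tid=3 (3%4)
i=1: r=3*2+1=7, c=gid=0

7,0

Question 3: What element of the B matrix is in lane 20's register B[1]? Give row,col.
1,5

lane 20->20/4=5, 20 mod 4=0
i=1  r:2·0+1->1  c:5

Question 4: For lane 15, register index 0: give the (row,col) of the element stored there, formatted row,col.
6,3

lane 15->15/4=3, 15 mod 4=3
i=0  r:2·3+0->6  c:3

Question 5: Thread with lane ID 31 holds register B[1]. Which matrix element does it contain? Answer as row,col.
7,7

lane 31: G=7 (31/4), T=3 (31%4)
i=1: r=3*2+1=7, c=G=7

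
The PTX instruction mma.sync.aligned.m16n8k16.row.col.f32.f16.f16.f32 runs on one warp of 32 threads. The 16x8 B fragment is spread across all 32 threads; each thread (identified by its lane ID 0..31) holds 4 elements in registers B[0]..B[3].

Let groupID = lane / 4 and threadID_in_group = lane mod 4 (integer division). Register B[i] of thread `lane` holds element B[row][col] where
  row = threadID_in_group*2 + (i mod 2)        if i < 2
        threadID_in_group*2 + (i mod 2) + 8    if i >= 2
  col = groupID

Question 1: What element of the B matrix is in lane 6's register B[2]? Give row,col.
12,1

lane 6: G=1 (6/4), T=2 (6%4)
i=2: r=2*2+0+8=12, c=G=1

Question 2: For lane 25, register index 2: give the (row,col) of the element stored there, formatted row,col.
lane 25: grp=6 (25/4), tig=1 (25%4)
i=2: r=1*2+0+8=10, c=grp=6

10,6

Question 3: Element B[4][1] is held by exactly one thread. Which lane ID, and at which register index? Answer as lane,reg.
6,0

c:1=>grp=1  r:4=>rB=0,tig=2,lo=0
L=1*4+2=6  i=0*2+0=0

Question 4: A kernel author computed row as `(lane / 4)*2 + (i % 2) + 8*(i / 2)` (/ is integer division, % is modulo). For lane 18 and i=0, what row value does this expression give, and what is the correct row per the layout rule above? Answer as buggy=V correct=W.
buggy=8 correct=4

`(lane / 4)*2 + (i % 2) + 8*(i / 2)`[18,0]->8
L=18->gid=18>>2=4, tid=18&3=2
[0]->row 2·2+0+0=4  col gid=4
row: 8 vs 4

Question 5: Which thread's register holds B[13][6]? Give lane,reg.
c: 6->gid=6  r: 13->r8=1,tid=2,i&1=1
L=6*4+2=26  i=1*2+1=3

26,3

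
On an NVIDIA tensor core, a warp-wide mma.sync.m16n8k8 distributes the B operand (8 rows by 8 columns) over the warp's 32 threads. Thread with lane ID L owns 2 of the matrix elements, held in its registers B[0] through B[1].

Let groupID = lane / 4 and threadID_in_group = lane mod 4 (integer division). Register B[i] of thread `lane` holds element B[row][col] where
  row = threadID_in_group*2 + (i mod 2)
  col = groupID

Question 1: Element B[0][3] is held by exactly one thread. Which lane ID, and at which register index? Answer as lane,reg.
c: 3->gid=3  r: 0->tid=0,i&1=0
L=3*4+0=12  i=0=0

12,0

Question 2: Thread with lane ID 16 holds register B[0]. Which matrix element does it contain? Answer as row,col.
0,4

lane 16: gid=4 (16/4), tid=0 (16%4)
i=0: r=0*2+0=0, c=gid=4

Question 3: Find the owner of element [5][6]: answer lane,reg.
26,1

c: 6->gid=6  r: 5->tid=2,i&1=1
L=6*4+2=26  i=1=1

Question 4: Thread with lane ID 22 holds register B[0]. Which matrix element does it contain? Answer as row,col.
lane 22: grp=5 (22/4), tig=2 (22%4)
i=0: r=2*2+0=4, c=grp=5

4,5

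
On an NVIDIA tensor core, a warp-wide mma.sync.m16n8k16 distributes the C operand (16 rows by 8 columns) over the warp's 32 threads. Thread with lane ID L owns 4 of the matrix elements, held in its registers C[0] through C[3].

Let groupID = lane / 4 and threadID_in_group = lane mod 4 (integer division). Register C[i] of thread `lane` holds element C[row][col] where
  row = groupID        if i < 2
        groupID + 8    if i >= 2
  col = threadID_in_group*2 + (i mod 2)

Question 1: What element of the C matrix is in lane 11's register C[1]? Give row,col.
2,7

lane 11→11/4=2, 11 mod 4=3
i=1  r:2+0→2  c:2·3+1→7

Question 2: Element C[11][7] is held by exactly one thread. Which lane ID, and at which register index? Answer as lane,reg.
r=11->g=3,rb=1  c=7->t=3,b0=1
L=3*4+3=15  i=1*2+1=3

15,3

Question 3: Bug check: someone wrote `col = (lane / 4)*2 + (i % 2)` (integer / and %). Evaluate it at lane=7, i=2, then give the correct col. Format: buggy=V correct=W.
buggy=2 correct=6

`(lane / 4)*2 + (i % 2)`[7,2]→2
lane 7: G=1 (7/4), T=3 (7%4)
i=2: r=1+8=9, c=3*2+0=6
col: 2 vs 6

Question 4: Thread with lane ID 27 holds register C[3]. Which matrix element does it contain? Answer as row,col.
27: g=6,t=3
[3] (6+8,3*2+1) = (14,7)

14,7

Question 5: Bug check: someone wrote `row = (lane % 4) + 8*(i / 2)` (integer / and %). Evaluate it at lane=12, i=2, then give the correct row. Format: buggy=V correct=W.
`(lane % 4) + 8*(i / 2)`[12,2]=>8
lane 12: grp=3 (12/4), tig=0 (12%4)
i=2: r=3+8=11, c=0*2+0=0
row: 8 vs 11

buggy=8 correct=11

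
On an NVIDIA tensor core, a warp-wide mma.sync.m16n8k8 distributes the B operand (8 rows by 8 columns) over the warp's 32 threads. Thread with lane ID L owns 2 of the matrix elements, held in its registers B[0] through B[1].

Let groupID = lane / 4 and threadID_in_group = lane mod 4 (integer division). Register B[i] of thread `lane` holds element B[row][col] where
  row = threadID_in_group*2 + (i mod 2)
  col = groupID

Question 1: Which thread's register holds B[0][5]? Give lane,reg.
20,0

c=5->g=5  r=0->t=0,b0=0
L=5*4+0=20  i=0=0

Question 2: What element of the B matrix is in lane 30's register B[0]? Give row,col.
4,7

30: g=7,t=2
[0] (2*2+0,7) = (4,7)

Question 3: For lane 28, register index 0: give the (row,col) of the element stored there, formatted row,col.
0,7

28: grp=7,tig=0
[0] (0*2+0,7) = (0,7)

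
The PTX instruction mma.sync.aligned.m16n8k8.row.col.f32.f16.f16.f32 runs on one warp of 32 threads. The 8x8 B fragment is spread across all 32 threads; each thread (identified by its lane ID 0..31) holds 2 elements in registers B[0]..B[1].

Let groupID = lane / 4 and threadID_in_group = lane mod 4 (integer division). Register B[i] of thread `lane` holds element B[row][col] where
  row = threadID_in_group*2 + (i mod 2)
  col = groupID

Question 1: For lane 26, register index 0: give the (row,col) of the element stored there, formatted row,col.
4,6

26: gid=6,tid=2
[0] (2*2+0,6) = (4,6)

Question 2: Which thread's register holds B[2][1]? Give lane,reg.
5,0

c: 1->gid=1  r: 2->tid=1,i&1=0
L=1*4+1=5  i=0=0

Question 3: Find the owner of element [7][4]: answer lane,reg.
c=4→G=4  r=7→T=3,p=1
L=4*4+3=19  i=1=1

19,1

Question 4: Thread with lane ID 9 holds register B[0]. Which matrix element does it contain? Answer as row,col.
2,2

lane 9: grp=2 (9/4), tig=1 (9%4)
i=0: r=1*2+0=2, c=grp=2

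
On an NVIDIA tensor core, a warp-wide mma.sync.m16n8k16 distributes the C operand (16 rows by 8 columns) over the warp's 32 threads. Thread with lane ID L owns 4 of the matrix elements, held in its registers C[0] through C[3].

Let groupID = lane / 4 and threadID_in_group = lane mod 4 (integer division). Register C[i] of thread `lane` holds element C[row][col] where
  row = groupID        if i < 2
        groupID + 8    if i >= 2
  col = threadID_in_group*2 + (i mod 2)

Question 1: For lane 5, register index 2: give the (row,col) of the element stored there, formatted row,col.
9,2

5: gid=1,tid=1
[2] (1+8,1*2+0) = (9,2)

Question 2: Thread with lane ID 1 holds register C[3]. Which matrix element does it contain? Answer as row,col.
lane 1->1/4=0, 1 mod 4=1
i=3  r:0+8->8  c:2·1+1->3

8,3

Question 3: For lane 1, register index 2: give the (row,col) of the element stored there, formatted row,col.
L=1⇒gr=1>>2=0, th=1&3=1
[2]⇒row 0+8=8  col 1·2+0=2

8,2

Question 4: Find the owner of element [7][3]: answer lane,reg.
r=7⇒gr=7,Rb=0  c=3⇒th=1,odd=1
L=7*4+1=29  i=0*2+1=1

29,1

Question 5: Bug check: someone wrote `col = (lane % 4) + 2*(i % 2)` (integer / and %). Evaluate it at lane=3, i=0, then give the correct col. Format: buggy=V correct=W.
`(lane % 4) + 2*(i % 2)`[3,0]->3
lane 3->3/4=0, 3 mod 4=3
i=0  r:0+0->0  c:2·3+0->6
col: 3 vs 6

buggy=3 correct=6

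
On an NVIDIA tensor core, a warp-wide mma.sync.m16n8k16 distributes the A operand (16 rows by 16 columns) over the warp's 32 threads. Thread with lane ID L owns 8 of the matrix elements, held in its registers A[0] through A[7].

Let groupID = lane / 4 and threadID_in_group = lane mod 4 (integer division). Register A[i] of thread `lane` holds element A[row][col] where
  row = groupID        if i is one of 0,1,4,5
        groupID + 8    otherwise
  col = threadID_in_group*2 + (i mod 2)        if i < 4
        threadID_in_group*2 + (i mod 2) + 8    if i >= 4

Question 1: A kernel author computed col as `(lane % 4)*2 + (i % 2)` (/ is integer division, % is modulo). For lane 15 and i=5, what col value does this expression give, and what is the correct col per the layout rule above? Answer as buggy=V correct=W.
buggy=7 correct=15

`(lane % 4)*2 + (i % 2)`[15,5]→7
lane 15→15/4=3, 15 mod 4=3
i=5  r:3+0→3  c:2·3+1+8→15
col: 7 vs 15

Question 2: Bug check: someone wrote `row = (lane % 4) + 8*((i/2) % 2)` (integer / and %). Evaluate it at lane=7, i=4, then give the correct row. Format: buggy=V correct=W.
`(lane % 4) + 8*((i/2) % 2)`[7,4]=>3
lane 7=>7/4=1, 7 mod 4=3
i=4  r:1+0=>1  c:2·3+0+8=>14
row: 3 vs 1

buggy=3 correct=1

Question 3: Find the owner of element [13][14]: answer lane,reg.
r=13->g=5,rb=1  c=14->cb=1,t=3,b0=0
L=5*4+3=23  i=1*4+1*2+0=6

23,6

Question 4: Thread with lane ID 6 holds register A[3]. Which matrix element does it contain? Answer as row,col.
lane 6=>6/4=1, 6 mod 4=2
i=3  r:1+8=>9  c:2·2+1+0=>5

9,5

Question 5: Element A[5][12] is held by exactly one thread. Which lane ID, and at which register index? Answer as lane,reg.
22,4

r: 5->gid=5,r8=0  c: 12->c8=1,tid=2,i&1=0
L=5*4+2=22  i=1*4+0*2+0=4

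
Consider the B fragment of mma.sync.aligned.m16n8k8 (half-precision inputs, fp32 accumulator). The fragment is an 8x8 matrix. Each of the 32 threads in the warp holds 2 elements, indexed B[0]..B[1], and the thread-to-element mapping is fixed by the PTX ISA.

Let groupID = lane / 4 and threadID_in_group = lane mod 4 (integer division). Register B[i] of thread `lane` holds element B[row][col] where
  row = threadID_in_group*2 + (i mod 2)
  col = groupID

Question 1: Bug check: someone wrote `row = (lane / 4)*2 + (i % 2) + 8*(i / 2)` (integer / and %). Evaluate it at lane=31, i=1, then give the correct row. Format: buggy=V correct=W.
`(lane / 4)*2 + (i % 2) + 8*(i / 2)`[31,1]→15
lane 31→31/4=7, 31 mod 4=3
i=1  r:2·3+1→7  c:7
row: 15 vs 7

buggy=15 correct=7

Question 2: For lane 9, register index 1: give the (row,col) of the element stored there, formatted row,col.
L=9⇒gr=9>>2=2, th=9&3=1
[1]⇒row 1·2+1=3  col gr=2

3,2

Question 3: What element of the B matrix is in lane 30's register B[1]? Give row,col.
5,7

lane 30: grp=7 (30/4), tig=2 (30%4)
i=1: r=2*2+1=5, c=grp=7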